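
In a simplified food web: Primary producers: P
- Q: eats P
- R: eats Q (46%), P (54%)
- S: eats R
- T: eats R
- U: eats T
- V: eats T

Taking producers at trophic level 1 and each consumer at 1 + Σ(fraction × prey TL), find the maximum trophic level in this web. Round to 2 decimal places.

Q: 1 + 1 = 2
R: 1 + (0.46×2 + 0.54×1) = 2.46
S: 1 + 2.46 = 3.46
T: 1 + 2.46 = 3.46
U: 1 + 3.46 = 4.46
V: 1 + 3.46 = 4.46

4.46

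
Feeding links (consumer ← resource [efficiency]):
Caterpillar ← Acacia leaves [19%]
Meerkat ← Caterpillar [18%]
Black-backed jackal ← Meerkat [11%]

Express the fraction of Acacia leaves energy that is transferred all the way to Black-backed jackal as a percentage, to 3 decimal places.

0.376%

Product of link efficiencies: 0.19 × 0.18 × 0.11 = 0.003762
As a percentage: 0.003762 × 100 = 0.376%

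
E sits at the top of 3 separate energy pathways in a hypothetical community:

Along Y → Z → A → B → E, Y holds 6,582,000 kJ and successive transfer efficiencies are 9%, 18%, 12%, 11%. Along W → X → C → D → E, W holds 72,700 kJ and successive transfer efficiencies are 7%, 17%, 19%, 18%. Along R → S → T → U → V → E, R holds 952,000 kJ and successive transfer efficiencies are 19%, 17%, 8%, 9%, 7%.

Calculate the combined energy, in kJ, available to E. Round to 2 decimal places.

Via Y: 6582000 × 0.09 × 0.18 × 0.12 × 0.11 = 1407.49488 kJ
Via W: 72700 × 0.07 × 0.17 × 0.19 × 0.18 = 29.587446 kJ
Via R: 952000 × 0.19 × 0.17 × 0.08 × 0.09 × 0.07 = 15.4977984 kJ
Total at E: 1407.49488 + 29.587446 + 15.4977984 = 1452.5801244 kJ

1452.58 kJ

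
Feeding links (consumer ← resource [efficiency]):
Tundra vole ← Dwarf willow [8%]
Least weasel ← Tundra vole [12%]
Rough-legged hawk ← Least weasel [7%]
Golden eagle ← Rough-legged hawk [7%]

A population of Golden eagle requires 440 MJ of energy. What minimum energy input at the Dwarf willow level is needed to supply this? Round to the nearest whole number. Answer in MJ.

9353741 MJ

Cumulative transfer efficiency: 0.08 × 0.12 × 0.07 × 0.07 = 0.00004704
Dwarf willow energy = 440 / 0.00004704 = 9353741 MJ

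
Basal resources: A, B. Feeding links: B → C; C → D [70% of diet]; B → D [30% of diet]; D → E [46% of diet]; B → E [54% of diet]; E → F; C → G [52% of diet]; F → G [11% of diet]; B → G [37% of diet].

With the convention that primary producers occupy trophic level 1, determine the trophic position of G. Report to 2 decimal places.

C: 1 + 1 = 2
D: 1 + (0.7×2 + 0.3×1) = 2.7
E: 1 + (0.46×2.7 + 0.54×1) = 2.782
F: 1 + 2.782 = 3.782
G: 1 + (0.52×2 + 0.11×3.782 + 0.37×1) = 2.82602

2.83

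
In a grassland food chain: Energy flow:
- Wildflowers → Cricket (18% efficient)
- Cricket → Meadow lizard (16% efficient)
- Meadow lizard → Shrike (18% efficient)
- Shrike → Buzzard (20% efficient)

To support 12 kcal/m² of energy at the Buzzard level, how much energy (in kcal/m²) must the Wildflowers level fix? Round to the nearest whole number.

11574 kcal/m²

Cumulative transfer efficiency: 0.18 × 0.16 × 0.18 × 0.2 = 0.0010368
Wildflowers energy = 12 / 0.0010368 = 11574 kcal/m²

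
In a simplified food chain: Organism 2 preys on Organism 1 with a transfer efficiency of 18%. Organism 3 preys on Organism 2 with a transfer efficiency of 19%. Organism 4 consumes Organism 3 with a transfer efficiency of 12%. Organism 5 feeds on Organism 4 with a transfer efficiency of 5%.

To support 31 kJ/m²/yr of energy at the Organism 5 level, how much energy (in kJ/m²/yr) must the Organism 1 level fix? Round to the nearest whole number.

151072 kJ/m²/yr

Cumulative transfer efficiency: 0.18 × 0.19 × 0.12 × 0.05 = 0.0002052
Organism 1 energy = 31 / 0.0002052 = 151072 kJ/m²/yr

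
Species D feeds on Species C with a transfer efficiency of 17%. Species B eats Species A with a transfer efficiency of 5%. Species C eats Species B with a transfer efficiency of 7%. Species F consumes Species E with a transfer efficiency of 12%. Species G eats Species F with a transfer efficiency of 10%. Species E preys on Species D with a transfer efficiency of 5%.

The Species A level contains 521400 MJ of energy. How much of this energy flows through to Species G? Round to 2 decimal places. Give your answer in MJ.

0.19 MJ

Species B: 521400 × 0.05 = 26070 MJ
Species C: 26070 × 0.07 = 1824.9 MJ
Species D: 1824.9 × 0.17 = 310.233 MJ
Species E: 310.233 × 0.05 = 15.51165 MJ
Species F: 15.51165 × 0.12 = 1.861398 MJ
Species G: 1.861398 × 0.1 = 0.1861398 MJ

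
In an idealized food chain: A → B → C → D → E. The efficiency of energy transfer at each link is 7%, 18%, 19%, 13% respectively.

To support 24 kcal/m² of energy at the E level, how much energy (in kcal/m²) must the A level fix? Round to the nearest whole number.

Cumulative transfer efficiency: 0.07 × 0.18 × 0.19 × 0.13 = 0.00031122
A energy = 24 / 0.00031122 = 77116 kcal/m²

77116 kcal/m²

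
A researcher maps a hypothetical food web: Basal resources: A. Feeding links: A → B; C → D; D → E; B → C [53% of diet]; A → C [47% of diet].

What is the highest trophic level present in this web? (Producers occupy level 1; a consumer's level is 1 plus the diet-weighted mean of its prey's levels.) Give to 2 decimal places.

B: 1 + 1 = 2
C: 1 + (0.53×2 + 0.47×1) = 2.53
D: 1 + 2.53 = 3.53
E: 1 + 3.53 = 4.53

4.53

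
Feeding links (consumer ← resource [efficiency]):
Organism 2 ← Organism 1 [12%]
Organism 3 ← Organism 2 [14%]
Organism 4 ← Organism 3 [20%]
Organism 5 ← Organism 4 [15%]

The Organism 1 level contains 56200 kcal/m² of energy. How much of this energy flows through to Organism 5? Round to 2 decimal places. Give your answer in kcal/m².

28.32 kcal/m²

Organism 2: 56200 × 0.12 = 6744 kcal/m²
Organism 3: 6744 × 0.14 = 944.16 kcal/m²
Organism 4: 944.16 × 0.2 = 188.832 kcal/m²
Organism 5: 188.832 × 0.15 = 28.3248 kcal/m²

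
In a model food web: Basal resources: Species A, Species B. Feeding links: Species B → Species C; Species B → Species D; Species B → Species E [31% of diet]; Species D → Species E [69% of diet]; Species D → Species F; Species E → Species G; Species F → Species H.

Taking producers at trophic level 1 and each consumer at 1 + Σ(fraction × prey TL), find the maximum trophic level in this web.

Species C: 1 + 1 = 2
Species D: 1 + 1 = 2
Species E: 1 + (0.31×1 + 0.69×2) = 2.69
Species F: 1 + 2 = 3
Species G: 1 + 2.69 = 3.69
Species H: 1 + 3 = 4

4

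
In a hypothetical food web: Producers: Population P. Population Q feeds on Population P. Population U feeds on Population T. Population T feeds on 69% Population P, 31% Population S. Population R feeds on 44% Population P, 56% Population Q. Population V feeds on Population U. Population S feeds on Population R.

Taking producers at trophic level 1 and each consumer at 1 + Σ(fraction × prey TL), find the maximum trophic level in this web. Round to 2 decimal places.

4.79

Population Q: 1 + 1 = 2
Population R: 1 + (0.44×1 + 0.56×2) = 2.56
Population S: 1 + 2.56 = 3.56
Population T: 1 + (0.69×1 + 0.31×3.56) = 2.7936
Population U: 1 + 2.7936 = 3.7936
Population V: 1 + 3.7936 = 4.7936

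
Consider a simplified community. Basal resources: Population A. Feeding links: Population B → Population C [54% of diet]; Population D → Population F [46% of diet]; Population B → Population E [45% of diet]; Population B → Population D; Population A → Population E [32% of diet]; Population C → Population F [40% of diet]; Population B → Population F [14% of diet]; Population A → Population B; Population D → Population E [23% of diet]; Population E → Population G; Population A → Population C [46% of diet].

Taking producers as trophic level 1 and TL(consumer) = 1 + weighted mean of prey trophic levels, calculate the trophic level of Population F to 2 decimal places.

Population B: 1 + 1 = 2
Population C: 1 + (0.54×2 + 0.46×1) = 2.54
Population D: 1 + 2 = 3
Population E: 1 + (0.45×2 + 0.32×1 + 0.23×3) = 2.91
Population F: 1 + (0.4×2.54 + 0.14×2 + 0.46×3) = 3.676
Population G: 1 + 2.91 = 3.91

3.68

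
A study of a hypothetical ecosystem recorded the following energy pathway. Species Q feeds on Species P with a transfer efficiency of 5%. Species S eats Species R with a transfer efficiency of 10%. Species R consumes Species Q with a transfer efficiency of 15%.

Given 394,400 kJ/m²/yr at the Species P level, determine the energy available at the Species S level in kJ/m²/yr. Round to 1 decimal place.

295.8 kJ/m²/yr

Species Q: 394400 × 0.05 = 19720 kJ/m²/yr
Species R: 19720 × 0.15 = 2958 kJ/m²/yr
Species S: 2958 × 0.1 = 295.8 kJ/m²/yr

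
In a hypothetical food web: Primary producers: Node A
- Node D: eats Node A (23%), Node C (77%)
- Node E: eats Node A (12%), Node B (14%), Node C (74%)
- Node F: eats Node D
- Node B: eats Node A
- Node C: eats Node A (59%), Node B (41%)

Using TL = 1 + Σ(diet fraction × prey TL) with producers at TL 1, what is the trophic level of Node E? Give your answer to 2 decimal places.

Node B: 1 + 1 = 2
Node C: 1 + (0.59×1 + 0.41×2) = 2.41
Node D: 1 + (0.23×1 + 0.77×2.41) = 3.0857
Node E: 1 + (0.12×1 + 0.14×2 + 0.74×2.41) = 3.1834
Node F: 1 + 3.0857 = 4.0857

3.18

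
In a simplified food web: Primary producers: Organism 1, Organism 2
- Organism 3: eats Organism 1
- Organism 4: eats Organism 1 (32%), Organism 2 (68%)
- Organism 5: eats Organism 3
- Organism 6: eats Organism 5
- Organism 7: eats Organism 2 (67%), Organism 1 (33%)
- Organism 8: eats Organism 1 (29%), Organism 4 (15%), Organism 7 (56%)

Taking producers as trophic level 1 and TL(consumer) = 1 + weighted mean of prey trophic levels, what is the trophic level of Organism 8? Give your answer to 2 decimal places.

2.71

Organism 3: 1 + 1 = 2
Organism 4: 1 + (0.32×1 + 0.68×1) = 2
Organism 5: 1 + 2 = 3
Organism 6: 1 + 3 = 4
Organism 7: 1 + (0.67×1 + 0.33×1) = 2
Organism 8: 1 + (0.29×1 + 0.15×2 + 0.56×2) = 2.71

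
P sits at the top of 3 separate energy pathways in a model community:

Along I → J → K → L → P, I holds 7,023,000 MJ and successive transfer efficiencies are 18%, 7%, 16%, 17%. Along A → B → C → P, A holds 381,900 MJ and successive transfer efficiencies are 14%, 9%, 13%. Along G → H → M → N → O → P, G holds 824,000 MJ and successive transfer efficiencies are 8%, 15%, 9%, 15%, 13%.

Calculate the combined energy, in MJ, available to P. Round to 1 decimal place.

3049.8 MJ

Via I: 7023000 × 0.18 × 0.07 × 0.16 × 0.17 = 2406.92256 MJ
Via A: 381900 × 0.14 × 0.09 × 0.13 = 625.5522 MJ
Via G: 824000 × 0.08 × 0.15 × 0.09 × 0.15 × 0.13 = 17.35344 MJ
Total at P: 2406.92256 + 625.5522 + 17.35344 = 3049.8282 MJ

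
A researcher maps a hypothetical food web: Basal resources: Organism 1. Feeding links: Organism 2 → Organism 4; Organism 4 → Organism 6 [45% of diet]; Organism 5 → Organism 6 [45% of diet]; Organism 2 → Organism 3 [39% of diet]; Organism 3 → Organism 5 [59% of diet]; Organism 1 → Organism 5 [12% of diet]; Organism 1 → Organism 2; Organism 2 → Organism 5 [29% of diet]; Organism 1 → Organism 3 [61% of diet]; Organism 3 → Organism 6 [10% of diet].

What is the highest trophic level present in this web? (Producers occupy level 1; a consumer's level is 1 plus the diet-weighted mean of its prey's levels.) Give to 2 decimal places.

3.99

Organism 2: 1 + 1 = 2
Organism 3: 1 + (0.39×2 + 0.61×1) = 2.39
Organism 4: 1 + 2 = 3
Organism 5: 1 + (0.59×2.39 + 0.12×1 + 0.29×2) = 3.1101
Organism 6: 1 + (0.45×3.1101 + 0.1×2.39 + 0.45×3) = 3.988545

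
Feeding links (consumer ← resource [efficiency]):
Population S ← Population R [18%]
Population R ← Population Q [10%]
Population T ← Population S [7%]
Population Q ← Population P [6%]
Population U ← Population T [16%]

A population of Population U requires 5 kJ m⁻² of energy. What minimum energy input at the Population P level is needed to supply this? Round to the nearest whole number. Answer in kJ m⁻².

Cumulative transfer efficiency: 0.06 × 0.1 × 0.18 × 0.07 × 0.16 = 0.000012096
Population P energy = 5 / 0.000012096 = 413360 kJ m⁻²

413360 kJ m⁻²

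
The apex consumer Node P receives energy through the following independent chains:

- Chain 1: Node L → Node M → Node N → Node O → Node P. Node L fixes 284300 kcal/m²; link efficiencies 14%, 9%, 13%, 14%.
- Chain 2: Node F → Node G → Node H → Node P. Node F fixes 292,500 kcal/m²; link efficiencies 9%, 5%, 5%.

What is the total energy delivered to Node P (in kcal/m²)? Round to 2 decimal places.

131.01 kcal/m²

Chain 1: 284300 × 0.14 × 0.09 × 0.13 × 0.14 = 65.195676 kcal/m²
Chain 2: 292500 × 0.09 × 0.05 × 0.05 = 65.8125 kcal/m²
Total at Node P: 65.195676 + 65.8125 = 131.008176 kcal/m²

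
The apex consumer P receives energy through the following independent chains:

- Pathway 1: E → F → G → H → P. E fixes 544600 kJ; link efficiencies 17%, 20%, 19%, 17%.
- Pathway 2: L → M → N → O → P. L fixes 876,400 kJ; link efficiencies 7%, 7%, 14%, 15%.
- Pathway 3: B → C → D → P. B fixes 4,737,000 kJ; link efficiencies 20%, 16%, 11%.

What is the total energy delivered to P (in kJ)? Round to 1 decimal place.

Pathway 1: 544600 × 0.17 × 0.2 × 0.19 × 0.17 = 598.07972 kJ
Pathway 2: 876400 × 0.07 × 0.07 × 0.14 × 0.15 = 90.18156 kJ
Pathway 3: 4737000 × 0.2 × 0.16 × 0.11 = 16674.24 kJ
Total at P: 598.07972 + 90.18156 + 16674.24 = 17362.50128 kJ

17362.5 kJ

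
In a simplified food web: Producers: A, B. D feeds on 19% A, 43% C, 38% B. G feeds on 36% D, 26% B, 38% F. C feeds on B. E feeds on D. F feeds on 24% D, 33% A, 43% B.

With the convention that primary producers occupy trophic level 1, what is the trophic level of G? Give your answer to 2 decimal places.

C: 1 + 1 = 2
D: 1 + (0.19×1 + 0.43×2 + 0.38×1) = 2.43
E: 1 + 2.43 = 3.43
F: 1 + (0.24×2.43 + 0.33×1 + 0.43×1) = 2.3432
G: 1 + (0.36×2.43 + 0.26×1 + 0.38×2.3432) = 3.025216

3.03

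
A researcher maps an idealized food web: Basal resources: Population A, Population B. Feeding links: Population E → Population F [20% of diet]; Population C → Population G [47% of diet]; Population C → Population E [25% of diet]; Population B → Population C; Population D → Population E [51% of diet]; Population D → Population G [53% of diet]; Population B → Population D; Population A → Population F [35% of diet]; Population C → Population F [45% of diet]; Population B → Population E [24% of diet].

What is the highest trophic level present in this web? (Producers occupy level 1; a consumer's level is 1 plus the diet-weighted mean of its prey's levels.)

3

Population C: 1 + 1 = 2
Population D: 1 + 1 = 2
Population E: 1 + (0.25×2 + 0.51×2 + 0.24×1) = 2.76
Population F: 1 + (0.2×2.76 + 0.35×1 + 0.45×2) = 2.802
Population G: 1 + (0.47×2 + 0.53×2) = 3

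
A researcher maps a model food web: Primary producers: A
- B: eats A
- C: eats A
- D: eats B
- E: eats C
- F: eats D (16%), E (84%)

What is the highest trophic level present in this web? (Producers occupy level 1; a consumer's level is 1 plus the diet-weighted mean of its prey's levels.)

B: 1 + 1 = 2
C: 1 + 1 = 2
D: 1 + 2 = 3
E: 1 + 2 = 3
F: 1 + (0.16×3 + 0.84×3) = 4

4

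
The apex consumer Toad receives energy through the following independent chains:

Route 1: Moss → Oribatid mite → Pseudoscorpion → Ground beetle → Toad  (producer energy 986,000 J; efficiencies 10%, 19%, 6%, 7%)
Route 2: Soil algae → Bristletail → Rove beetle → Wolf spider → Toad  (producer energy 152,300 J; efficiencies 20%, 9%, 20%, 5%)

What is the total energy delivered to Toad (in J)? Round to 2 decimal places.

106.10 J

Route 1: 986000 × 0.1 × 0.19 × 0.06 × 0.07 = 78.6828 J
Route 2: 152300 × 0.2 × 0.09 × 0.2 × 0.05 = 27.414 J
Total at Toad: 78.6828 + 27.414 = 106.0968 J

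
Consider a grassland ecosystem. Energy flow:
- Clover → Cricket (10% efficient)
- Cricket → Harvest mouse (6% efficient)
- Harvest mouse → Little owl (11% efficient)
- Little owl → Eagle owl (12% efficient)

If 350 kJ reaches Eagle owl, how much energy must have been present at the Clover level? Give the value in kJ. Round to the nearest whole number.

Cumulative transfer efficiency: 0.1 × 0.06 × 0.11 × 0.12 = 0.0000792
Clover energy = 350 / 0.0000792 = 4419192 kJ

4419192 kJ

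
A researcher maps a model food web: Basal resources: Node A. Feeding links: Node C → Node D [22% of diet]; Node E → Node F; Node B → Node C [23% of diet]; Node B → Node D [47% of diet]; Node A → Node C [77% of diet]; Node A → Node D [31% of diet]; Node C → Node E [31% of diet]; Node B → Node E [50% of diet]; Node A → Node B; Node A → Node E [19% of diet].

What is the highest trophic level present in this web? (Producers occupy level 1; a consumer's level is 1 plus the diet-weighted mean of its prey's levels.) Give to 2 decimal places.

Node B: 1 + 1 = 2
Node C: 1 + (0.77×1 + 0.23×2) = 2.23
Node D: 1 + (0.47×2 + 0.22×2.23 + 0.31×1) = 2.7406
Node E: 1 + (0.31×2.23 + 0.19×1 + 0.5×2) = 2.8813
Node F: 1 + 2.8813 = 3.8813

3.88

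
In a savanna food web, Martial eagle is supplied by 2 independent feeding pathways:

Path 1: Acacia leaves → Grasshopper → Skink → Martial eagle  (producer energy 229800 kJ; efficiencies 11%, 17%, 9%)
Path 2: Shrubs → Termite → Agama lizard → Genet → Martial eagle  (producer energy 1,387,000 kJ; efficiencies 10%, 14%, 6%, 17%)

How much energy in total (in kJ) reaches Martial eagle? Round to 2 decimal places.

Path 1: 229800 × 0.11 × 0.17 × 0.09 = 386.7534 kJ
Path 2: 1387000 × 0.1 × 0.14 × 0.06 × 0.17 = 198.0636 kJ
Total at Martial eagle: 386.7534 + 198.0636 = 584.817 kJ

584.82 kJ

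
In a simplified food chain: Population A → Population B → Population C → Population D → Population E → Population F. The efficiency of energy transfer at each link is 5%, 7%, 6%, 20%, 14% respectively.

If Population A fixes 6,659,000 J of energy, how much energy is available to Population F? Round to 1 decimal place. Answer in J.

Population B: 6659000 × 0.05 = 332950 J
Population C: 332950 × 0.07 = 23306.5 J
Population D: 23306.5 × 0.06 = 1398.39 J
Population E: 1398.39 × 0.2 = 279.678 J
Population F: 279.678 × 0.14 = 39.15492 J

39.2 J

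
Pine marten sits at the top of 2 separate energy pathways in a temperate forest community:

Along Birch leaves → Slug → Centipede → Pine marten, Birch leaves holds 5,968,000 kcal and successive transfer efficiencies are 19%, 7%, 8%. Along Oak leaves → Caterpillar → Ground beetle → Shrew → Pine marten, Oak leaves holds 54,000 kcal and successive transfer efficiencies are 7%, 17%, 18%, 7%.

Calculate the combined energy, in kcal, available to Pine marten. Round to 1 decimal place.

Via Birch leaves: 5968000 × 0.19 × 0.07 × 0.08 = 6349.952 kcal
Via Oak leaves: 54000 × 0.07 × 0.17 × 0.18 × 0.07 = 8.09676 kcal
Total at Pine marten: 6349.952 + 8.09676 = 6358.04876 kcal

6358.0 kcal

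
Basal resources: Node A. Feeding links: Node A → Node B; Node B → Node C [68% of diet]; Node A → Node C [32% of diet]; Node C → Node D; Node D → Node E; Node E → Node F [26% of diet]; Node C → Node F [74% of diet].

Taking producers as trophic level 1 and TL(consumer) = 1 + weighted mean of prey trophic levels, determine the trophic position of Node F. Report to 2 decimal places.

4.20

Node B: 1 + 1 = 2
Node C: 1 + (0.68×2 + 0.32×1) = 2.68
Node D: 1 + 2.68 = 3.68
Node E: 1 + 3.68 = 4.68
Node F: 1 + (0.26×4.68 + 0.74×2.68) = 4.2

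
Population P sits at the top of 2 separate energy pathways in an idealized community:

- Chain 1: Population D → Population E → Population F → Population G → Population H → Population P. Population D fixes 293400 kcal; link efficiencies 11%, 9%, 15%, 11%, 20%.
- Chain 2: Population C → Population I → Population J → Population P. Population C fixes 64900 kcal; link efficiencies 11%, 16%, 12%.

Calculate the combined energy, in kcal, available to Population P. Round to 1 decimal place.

146.7 kcal

Chain 1: 293400 × 0.11 × 0.09 × 0.15 × 0.11 × 0.2 = 9.585378 kcal
Chain 2: 64900 × 0.11 × 0.16 × 0.12 = 137.0688 kcal
Total at Population P: 9.585378 + 137.0688 = 146.654178 kcal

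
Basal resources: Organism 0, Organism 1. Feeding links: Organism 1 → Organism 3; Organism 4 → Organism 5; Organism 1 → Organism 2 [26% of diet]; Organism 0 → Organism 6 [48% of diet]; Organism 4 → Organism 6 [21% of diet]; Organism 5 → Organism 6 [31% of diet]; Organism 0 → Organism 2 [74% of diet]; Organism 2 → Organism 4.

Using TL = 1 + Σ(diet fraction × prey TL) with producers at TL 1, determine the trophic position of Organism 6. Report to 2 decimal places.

Organism 2: 1 + (0.74×1 + 0.26×1) = 2
Organism 3: 1 + 1 = 2
Organism 4: 1 + 2 = 3
Organism 5: 1 + 3 = 4
Organism 6: 1 + (0.21×3 + 0.31×4 + 0.48×1) = 3.35

3.35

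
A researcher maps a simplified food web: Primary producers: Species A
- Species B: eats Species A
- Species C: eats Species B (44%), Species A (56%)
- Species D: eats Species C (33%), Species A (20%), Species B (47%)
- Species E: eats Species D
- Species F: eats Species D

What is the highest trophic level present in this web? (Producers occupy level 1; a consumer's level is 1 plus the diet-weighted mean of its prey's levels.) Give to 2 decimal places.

3.95

Species B: 1 + 1 = 2
Species C: 1 + (0.44×2 + 0.56×1) = 2.44
Species D: 1 + (0.33×2.44 + 0.2×1 + 0.47×2) = 2.9452
Species E: 1 + 2.9452 = 3.9452
Species F: 1 + 2.9452 = 3.9452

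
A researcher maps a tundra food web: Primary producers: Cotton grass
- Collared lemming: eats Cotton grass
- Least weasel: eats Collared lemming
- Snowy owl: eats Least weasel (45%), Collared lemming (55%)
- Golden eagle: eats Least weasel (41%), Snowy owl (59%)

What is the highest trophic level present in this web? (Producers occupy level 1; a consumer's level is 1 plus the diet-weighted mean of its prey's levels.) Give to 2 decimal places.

Collared lemming: 1 + 1 = 2
Least weasel: 1 + 2 = 3
Snowy owl: 1 + (0.45×3 + 0.55×2) = 3.45
Golden eagle: 1 + (0.41×3 + 0.59×3.45) = 4.2655

4.27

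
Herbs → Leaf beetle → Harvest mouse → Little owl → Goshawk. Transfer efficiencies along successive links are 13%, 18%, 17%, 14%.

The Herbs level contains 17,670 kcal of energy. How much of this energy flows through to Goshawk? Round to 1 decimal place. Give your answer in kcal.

Leaf beetle: 17670 × 0.13 = 2297.1 kcal
Harvest mouse: 2297.1 × 0.18 = 413.478 kcal
Little owl: 413.478 × 0.17 = 70.29126 kcal
Goshawk: 70.29126 × 0.14 = 9.8407764 kcal

9.8 kcal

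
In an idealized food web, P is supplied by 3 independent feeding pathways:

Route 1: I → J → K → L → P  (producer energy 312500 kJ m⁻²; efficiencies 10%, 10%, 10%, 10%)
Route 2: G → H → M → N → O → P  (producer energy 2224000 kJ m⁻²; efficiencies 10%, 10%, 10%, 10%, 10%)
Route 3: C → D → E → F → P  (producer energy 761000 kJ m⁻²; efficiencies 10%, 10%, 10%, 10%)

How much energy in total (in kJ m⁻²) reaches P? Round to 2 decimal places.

129.59 kJ m⁻²

Route 1: 312500 × 0.1 × 0.1 × 0.1 × 0.1 = 31.25 kJ m⁻²
Route 2: 2224000 × 0.1 × 0.1 × 0.1 × 0.1 × 0.1 = 22.24 kJ m⁻²
Route 3: 761000 × 0.1 × 0.1 × 0.1 × 0.1 = 76.1 kJ m⁻²
Total at P: 31.25 + 22.24 + 76.1 = 129.59 kJ m⁻²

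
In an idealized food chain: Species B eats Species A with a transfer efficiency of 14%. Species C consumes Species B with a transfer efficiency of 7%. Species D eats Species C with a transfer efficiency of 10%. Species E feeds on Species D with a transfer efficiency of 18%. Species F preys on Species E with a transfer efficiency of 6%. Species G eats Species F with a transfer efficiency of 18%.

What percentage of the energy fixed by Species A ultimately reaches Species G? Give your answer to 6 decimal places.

0.000191%

Product of link efficiencies: 0.14 × 0.07 × 0.1 × 0.18 × 0.06 × 0.18 = 0.00000190512
As a percentage: 0.00000190512 × 100 = 0.000191%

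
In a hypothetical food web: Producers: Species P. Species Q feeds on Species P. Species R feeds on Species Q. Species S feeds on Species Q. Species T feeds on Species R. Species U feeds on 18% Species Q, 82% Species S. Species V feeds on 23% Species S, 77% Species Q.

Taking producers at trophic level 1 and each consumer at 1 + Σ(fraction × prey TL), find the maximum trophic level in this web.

4

Species Q: 1 + 1 = 2
Species R: 1 + 2 = 3
Species S: 1 + 2 = 3
Species T: 1 + 3 = 4
Species U: 1 + (0.18×2 + 0.82×3) = 3.82
Species V: 1 + (0.23×3 + 0.77×2) = 3.23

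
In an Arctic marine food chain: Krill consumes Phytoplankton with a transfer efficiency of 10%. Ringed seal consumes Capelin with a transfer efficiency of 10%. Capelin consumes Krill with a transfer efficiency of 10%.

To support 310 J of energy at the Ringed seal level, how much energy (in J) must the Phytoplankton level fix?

Cumulative transfer efficiency: 0.1 × 0.1 × 0.1 = 0.001
Phytoplankton energy = 310 / 0.001 = 310000 J

310000 J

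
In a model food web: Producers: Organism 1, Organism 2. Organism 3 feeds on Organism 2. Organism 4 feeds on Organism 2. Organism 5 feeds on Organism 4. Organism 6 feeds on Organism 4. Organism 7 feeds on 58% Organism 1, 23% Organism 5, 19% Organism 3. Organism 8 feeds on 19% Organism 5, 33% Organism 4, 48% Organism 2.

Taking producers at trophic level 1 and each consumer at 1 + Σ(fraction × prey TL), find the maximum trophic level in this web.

3

Organism 3: 1 + 1 = 2
Organism 4: 1 + 1 = 2
Organism 5: 1 + 2 = 3
Organism 6: 1 + 2 = 3
Organism 7: 1 + (0.58×1 + 0.23×3 + 0.19×2) = 2.65
Organism 8: 1 + (0.19×3 + 0.33×2 + 0.48×1) = 2.71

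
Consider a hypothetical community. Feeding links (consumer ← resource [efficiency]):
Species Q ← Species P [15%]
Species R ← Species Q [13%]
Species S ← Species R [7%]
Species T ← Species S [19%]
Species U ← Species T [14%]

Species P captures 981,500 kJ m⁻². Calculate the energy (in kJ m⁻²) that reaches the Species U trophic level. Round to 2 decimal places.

35.64 kJ m⁻²

Species Q: 981500 × 0.15 = 147225 kJ m⁻²
Species R: 147225 × 0.13 = 19139.25 kJ m⁻²
Species S: 19139.25 × 0.07 = 1339.7475 kJ m⁻²
Species T: 1339.7475 × 0.19 = 254.552025 kJ m⁻²
Species U: 254.552025 × 0.14 = 35.6372835 kJ m⁻²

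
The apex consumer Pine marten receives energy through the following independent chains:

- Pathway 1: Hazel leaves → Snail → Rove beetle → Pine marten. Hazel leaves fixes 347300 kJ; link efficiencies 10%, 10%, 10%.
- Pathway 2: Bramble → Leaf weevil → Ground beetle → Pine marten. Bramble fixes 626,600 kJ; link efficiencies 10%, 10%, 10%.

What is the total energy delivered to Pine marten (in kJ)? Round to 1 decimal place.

973.9 kJ

Pathway 1: 347300 × 0.1 × 0.1 × 0.1 = 347.3 kJ
Pathway 2: 626600 × 0.1 × 0.1 × 0.1 = 626.6 kJ
Total at Pine marten: 347.3 + 626.6 = 973.9 kJ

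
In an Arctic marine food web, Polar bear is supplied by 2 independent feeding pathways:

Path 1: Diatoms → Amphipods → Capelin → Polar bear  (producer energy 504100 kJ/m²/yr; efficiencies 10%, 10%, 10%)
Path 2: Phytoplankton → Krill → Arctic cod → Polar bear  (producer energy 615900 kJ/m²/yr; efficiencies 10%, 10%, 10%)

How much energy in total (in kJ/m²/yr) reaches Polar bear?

1120 kJ/m²/yr

Path 1: 504100 × 0.1 × 0.1 × 0.1 = 504.1 kJ/m²/yr
Path 2: 615900 × 0.1 × 0.1 × 0.1 = 615.9 kJ/m²/yr
Total at Polar bear: 504.1 + 615.9 = 1120 kJ/m²/yr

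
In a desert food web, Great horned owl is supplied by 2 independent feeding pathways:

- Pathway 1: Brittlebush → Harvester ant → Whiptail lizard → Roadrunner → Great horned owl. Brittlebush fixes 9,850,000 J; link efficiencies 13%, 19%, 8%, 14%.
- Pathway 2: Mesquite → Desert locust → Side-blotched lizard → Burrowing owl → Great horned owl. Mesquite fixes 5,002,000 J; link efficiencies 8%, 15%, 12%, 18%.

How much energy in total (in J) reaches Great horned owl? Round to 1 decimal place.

4021.4 J

Pathway 1: 9850000 × 0.13 × 0.19 × 0.08 × 0.14 = 2724.904 J
Pathway 2: 5002000 × 0.08 × 0.15 × 0.12 × 0.18 = 1296.5184 J
Total at Great horned owl: 2724.904 + 1296.5184 = 4021.4224 J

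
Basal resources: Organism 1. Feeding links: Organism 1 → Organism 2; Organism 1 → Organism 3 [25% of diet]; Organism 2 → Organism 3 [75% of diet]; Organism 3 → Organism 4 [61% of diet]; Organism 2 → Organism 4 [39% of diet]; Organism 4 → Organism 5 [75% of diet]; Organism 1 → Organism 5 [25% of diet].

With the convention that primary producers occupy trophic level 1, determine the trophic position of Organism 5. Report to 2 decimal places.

3.84

Organism 2: 1 + 1 = 2
Organism 3: 1 + (0.25×1 + 0.75×2) = 2.75
Organism 4: 1 + (0.61×2.75 + 0.39×2) = 3.4575
Organism 5: 1 + (0.75×3.4575 + 0.25×1) = 3.843125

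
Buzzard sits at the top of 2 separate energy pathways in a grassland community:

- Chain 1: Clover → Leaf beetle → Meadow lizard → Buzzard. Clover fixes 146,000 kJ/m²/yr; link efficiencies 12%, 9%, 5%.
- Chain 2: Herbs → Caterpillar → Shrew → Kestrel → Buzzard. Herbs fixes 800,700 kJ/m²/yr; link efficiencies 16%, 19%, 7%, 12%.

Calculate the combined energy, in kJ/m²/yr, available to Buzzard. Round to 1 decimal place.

Chain 1: 146000 × 0.12 × 0.09 × 0.05 = 78.84 kJ/m²/yr
Chain 2: 800700 × 0.16 × 0.19 × 0.07 × 0.12 = 204.466752 kJ/m²/yr
Total at Buzzard: 78.84 + 204.466752 = 283.306752 kJ/m²/yr

283.3 kJ/m²/yr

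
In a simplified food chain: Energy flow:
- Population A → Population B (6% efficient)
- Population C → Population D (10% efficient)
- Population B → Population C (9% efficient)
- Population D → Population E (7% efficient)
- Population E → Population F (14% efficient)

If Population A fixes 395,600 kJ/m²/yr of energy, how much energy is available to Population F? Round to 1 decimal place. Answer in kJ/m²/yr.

Population B: 395600 × 0.06 = 23736 kJ/m²/yr
Population C: 23736 × 0.09 = 2136.24 kJ/m²/yr
Population D: 2136.24 × 0.1 = 213.624 kJ/m²/yr
Population E: 213.624 × 0.07 = 14.95368 kJ/m²/yr
Population F: 14.95368 × 0.14 = 2.0935152 kJ/m²/yr

2.1 kJ/m²/yr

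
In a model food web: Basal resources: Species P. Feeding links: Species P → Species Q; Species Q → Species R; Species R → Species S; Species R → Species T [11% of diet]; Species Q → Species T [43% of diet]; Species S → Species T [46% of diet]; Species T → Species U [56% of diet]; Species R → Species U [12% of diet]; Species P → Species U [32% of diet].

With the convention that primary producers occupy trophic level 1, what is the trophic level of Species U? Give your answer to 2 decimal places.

Species Q: 1 + 1 = 2
Species R: 1 + 2 = 3
Species S: 1 + 3 = 4
Species T: 1 + (0.11×3 + 0.43×2 + 0.46×4) = 4.03
Species U: 1 + (0.56×4.03 + 0.12×3 + 0.32×1) = 3.9368

3.94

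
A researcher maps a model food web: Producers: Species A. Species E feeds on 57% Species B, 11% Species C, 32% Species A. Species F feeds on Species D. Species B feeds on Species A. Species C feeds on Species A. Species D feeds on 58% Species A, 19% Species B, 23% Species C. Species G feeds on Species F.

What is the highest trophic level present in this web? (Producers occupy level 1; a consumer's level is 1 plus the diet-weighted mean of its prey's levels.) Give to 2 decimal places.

Species B: 1 + 1 = 2
Species C: 1 + 1 = 2
Species D: 1 + (0.58×1 + 0.19×2 + 0.23×2) = 2.42
Species E: 1 + (0.57×2 + 0.11×2 + 0.32×1) = 2.68
Species F: 1 + 2.42 = 3.42
Species G: 1 + 3.42 = 4.42

4.42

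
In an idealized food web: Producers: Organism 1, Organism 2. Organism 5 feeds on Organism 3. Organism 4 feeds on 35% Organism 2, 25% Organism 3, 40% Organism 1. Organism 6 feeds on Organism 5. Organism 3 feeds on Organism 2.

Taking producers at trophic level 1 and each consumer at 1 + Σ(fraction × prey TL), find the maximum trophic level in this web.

4

Organism 3: 1 + 1 = 2
Organism 4: 1 + (0.35×1 + 0.25×2 + 0.4×1) = 2.25
Organism 5: 1 + 2 = 3
Organism 6: 1 + 3 = 4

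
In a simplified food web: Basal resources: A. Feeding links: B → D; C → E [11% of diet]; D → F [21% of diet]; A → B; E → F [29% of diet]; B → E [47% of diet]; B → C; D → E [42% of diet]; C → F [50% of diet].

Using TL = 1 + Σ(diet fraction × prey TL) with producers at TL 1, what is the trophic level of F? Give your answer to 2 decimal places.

4.15

B: 1 + 1 = 2
C: 1 + 2 = 3
D: 1 + 2 = 3
E: 1 + (0.42×3 + 0.11×3 + 0.47×2) = 3.53
F: 1 + (0.5×3 + 0.21×3 + 0.29×3.53) = 4.1537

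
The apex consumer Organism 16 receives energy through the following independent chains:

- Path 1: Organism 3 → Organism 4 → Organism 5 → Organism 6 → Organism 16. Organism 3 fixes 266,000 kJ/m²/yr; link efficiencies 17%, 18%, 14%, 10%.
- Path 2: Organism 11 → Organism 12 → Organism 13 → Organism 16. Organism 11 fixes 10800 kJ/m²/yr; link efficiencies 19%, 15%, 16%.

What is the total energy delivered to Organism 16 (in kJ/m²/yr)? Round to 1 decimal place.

Path 1: 266000 × 0.17 × 0.18 × 0.14 × 0.1 = 113.9544 kJ/m²/yr
Path 2: 10800 × 0.19 × 0.15 × 0.16 = 49.248 kJ/m²/yr
Total at Organism 16: 113.9544 + 49.248 = 163.2024 kJ/m²/yr

163.2 kJ/m²/yr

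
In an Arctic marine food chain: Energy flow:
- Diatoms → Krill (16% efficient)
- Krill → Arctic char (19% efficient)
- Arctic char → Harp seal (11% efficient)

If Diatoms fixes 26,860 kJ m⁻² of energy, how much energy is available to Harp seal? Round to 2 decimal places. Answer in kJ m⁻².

Krill: 26860 × 0.16 = 4297.6 kJ m⁻²
Arctic char: 4297.6 × 0.19 = 816.544 kJ m⁻²
Harp seal: 816.544 × 0.11 = 89.81984 kJ m⁻²

89.82 kJ m⁻²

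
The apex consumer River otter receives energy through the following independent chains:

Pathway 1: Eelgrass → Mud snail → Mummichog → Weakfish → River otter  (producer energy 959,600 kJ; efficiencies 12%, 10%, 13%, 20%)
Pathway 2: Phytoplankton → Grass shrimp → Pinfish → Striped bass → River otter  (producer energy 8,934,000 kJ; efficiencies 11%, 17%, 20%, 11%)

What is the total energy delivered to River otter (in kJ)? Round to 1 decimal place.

3974.8 kJ

Pathway 1: 959600 × 0.12 × 0.1 × 0.13 × 0.2 = 299.3952 kJ
Pathway 2: 8934000 × 0.11 × 0.17 × 0.2 × 0.11 = 3675.4476 kJ
Total at River otter: 299.3952 + 3675.4476 = 3974.8428 kJ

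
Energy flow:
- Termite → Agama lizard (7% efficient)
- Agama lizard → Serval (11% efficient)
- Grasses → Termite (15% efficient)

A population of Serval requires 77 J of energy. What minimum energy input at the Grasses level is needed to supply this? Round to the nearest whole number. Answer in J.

Cumulative transfer efficiency: 0.15 × 0.07 × 0.11 = 0.001155
Grasses energy = 77 / 0.001155 = 66667 J

66667 J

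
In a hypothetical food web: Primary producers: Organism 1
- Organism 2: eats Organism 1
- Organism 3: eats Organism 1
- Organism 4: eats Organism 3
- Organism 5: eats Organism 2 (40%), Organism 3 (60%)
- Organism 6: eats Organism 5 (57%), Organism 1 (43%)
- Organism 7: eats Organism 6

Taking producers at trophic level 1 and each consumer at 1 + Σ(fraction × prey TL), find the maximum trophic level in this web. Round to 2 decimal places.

4.14

Organism 2: 1 + 1 = 2
Organism 3: 1 + 1 = 2
Organism 4: 1 + 2 = 3
Organism 5: 1 + (0.4×2 + 0.6×2) = 3
Organism 6: 1 + (0.57×3 + 0.43×1) = 3.14
Organism 7: 1 + 3.14 = 4.14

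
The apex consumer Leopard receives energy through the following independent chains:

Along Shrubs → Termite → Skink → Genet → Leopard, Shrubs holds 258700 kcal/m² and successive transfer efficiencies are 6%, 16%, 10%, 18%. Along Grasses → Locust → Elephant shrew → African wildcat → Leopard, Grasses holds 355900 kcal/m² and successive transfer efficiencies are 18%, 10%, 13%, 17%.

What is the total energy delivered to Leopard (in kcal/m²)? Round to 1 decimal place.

186.3 kcal/m²

Via Shrubs: 258700 × 0.06 × 0.16 × 0.1 × 0.18 = 44.70336 kcal/m²
Via Grasses: 355900 × 0.18 × 0.1 × 0.13 × 0.17 = 141.57702 kcal/m²
Total at Leopard: 44.70336 + 141.57702 = 186.28038 kcal/m²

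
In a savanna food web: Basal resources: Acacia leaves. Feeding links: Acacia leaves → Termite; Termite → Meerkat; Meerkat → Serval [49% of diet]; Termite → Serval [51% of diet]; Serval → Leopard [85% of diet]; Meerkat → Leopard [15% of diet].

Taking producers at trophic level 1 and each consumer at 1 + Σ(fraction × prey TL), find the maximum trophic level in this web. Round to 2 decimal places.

4.42

Termite: 1 + 1 = 2
Meerkat: 1 + 2 = 3
Serval: 1 + (0.49×3 + 0.51×2) = 3.49
Leopard: 1 + (0.85×3.49 + 0.15×3) = 4.4165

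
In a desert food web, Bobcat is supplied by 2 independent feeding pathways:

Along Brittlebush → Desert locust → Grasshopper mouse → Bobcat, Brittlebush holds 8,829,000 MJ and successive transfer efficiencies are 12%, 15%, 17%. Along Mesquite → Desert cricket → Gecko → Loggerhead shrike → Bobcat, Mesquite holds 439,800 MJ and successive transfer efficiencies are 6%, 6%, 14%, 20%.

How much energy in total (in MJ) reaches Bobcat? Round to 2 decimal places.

27061.07 MJ

Via Brittlebush: 8829000 × 0.12 × 0.15 × 0.17 = 27016.74 MJ
Via Mesquite: 439800 × 0.06 × 0.06 × 0.14 × 0.2 = 44.33184 MJ
Total at Bobcat: 27016.74 + 44.33184 = 27061.07184 MJ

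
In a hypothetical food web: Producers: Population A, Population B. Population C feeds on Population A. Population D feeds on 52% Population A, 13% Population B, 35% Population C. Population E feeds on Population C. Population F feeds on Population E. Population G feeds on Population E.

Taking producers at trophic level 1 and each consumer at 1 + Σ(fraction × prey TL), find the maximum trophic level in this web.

4

Population C: 1 + 1 = 2
Population D: 1 + (0.52×1 + 0.13×1 + 0.35×2) = 2.35
Population E: 1 + 2 = 3
Population F: 1 + 3 = 4
Population G: 1 + 3 = 4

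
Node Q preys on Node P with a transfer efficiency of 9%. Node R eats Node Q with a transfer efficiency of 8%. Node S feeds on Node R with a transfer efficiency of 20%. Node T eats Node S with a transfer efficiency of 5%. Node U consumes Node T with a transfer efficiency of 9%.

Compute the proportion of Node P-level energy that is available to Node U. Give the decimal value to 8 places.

Product of link efficiencies: 0.09 × 0.08 × 0.2 × 0.05 × 0.09 = 0.00000648

0.00000648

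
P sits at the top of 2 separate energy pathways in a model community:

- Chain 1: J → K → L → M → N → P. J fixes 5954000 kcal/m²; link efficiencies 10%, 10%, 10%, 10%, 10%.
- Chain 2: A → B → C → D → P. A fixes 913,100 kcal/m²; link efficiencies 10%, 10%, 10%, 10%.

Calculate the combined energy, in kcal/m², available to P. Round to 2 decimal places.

150.85 kcal/m²

Chain 1: 5954000 × 0.1 × 0.1 × 0.1 × 0.1 × 0.1 = 59.54 kcal/m²
Chain 2: 913100 × 0.1 × 0.1 × 0.1 × 0.1 = 91.31 kcal/m²
Total at P: 59.54 + 91.31 = 150.85 kcal/m²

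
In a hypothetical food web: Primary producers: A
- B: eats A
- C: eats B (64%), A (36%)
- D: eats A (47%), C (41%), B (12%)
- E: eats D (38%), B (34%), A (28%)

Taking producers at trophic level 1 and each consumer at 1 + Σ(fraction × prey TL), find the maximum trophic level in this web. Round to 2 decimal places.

3.02

B: 1 + 1 = 2
C: 1 + (0.64×2 + 0.36×1) = 2.64
D: 1 + (0.47×1 + 0.41×2.64 + 0.12×2) = 2.7924
E: 1 + (0.38×2.7924 + 0.34×2 + 0.28×1) = 3.021112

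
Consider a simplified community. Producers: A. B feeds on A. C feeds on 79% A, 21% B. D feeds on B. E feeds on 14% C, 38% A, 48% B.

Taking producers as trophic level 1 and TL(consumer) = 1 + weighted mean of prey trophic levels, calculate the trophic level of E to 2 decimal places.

2.65

B: 1 + 1 = 2
C: 1 + (0.79×1 + 0.21×2) = 2.21
D: 1 + 2 = 3
E: 1 + (0.14×2.21 + 0.38×1 + 0.48×2) = 2.6494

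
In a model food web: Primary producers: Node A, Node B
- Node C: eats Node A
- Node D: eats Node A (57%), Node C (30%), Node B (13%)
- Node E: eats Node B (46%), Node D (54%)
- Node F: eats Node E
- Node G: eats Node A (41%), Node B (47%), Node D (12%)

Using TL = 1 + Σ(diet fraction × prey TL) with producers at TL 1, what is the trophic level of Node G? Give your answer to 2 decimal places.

2.16

Node C: 1 + 1 = 2
Node D: 1 + (0.57×1 + 0.3×2 + 0.13×1) = 2.3
Node E: 1 + (0.46×1 + 0.54×2.3) = 2.702
Node F: 1 + 2.702 = 3.702
Node G: 1 + (0.41×1 + 0.47×1 + 0.12×2.3) = 2.156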